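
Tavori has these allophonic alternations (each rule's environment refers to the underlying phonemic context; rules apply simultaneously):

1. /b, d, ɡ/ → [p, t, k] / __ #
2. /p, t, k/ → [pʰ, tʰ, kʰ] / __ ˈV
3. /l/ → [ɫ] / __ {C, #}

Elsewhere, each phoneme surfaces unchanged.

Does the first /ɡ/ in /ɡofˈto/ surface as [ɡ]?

/ɡ/ — word-initial; rule 1 does not apply here → [ɡ].
The actual realization is [ɡ], which matches [ɡ].

Yes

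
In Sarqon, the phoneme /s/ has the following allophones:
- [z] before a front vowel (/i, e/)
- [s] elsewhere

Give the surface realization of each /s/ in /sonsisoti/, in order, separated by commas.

[s], [z], [s]

Occurrence 1 (position 1): no conditioning environment matches → elsewhere allophone [s].
Occurrence 2 (position 4): before a front vowel (/i, e/) → [z].
Occurrence 3 (position 6): no conditioning environment matches → elsewhere allophone [s].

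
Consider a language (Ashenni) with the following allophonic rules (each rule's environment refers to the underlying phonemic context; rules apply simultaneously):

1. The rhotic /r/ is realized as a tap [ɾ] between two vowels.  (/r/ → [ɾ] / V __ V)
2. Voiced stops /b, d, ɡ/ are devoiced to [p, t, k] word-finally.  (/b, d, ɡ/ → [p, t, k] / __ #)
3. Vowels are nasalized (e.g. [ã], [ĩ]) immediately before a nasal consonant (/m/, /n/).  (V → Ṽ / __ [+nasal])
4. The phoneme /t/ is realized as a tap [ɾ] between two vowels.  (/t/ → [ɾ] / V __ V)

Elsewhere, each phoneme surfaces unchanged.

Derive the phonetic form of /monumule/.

[mõnũmule]

/m/ (word-initial): no rule targets it → [m].
/o/ (between /m/ and /n/): before a nasal consonant, so rule 3 applies → [õ].
/n/ stays [n].
Rule 3 applies to /u/ (between /n/ and /m/: before a nasal consonant) → [ũ].
/m/ stays [m].
/u/ (between /m/ and /l/) fails the environment for rule 3, so it stays [u].
/l/ (between /u/ and /e/) is unaffected → [l].
/e/ (word-final) fails the environment for rule 3, so it stays [e].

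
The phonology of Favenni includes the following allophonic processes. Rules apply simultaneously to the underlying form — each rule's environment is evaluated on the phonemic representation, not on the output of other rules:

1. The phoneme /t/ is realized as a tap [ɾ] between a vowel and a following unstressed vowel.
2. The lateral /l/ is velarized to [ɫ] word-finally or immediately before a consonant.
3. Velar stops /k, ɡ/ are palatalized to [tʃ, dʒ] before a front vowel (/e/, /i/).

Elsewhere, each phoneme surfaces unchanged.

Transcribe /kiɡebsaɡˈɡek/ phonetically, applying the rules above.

/k/ meets the environment for rule 3 (before a front vowel) → [tʃ].
/i/ (between /k/ and /ɡ/) is unaffected → [i].
/ɡ/ (between /i/ and /e/): before a front vowel, so rule 3 applies → [dʒ].
/e/ stays [e].
/b/ stays [b].
/s/ (between /b/ and /a/): no rule targets it → [s].
/a/ — not in any rule's target class → [a].
/ɡ/ (between /a/ and /ɡ/) is in the target of rule 3 but the environment (before a front vowel) is not met → [ɡ].
/ɡ/ meets the environment for rule 3 (before a front vowel) → [dʒ].
/e/ — not in any rule's target class → [e].
/k/ (word-final): rule 3 targets it, but not before a front vowel → unchanged [k].

[tʃidʒebsaɡˈdʒek]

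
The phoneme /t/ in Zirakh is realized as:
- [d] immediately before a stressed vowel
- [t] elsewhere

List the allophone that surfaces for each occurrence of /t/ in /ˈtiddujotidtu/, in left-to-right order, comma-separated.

Occurrence 1 (position 1): immediately before a stressed vowel → [d].
Occurrence 2 (position 8): no conditioning environment matches → elsewhere allophone [t].
Occurrence 3 (position 11): no conditioning environment matches → elsewhere allophone [t].

[d], [t], [t]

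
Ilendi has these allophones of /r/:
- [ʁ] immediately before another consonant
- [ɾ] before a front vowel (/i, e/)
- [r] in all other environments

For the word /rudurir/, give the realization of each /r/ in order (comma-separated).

[r], [ɾ], [r]

Occurrence 1 (position 1): no conditioning environment matches → elsewhere allophone [r].
Occurrence 2 (position 5): before a front vowel (/i, e/) → [ɾ].
Occurrence 3 (position 7): no conditioning environment matches → elsewhere allophone [r].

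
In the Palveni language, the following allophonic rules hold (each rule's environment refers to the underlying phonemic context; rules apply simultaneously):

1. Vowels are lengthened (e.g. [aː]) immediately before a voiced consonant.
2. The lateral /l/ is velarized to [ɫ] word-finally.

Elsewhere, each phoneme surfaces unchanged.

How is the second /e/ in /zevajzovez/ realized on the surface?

Rule 1 applies to /e/ (between /v/ and /z/: before a voiced consonant) → [eː].

[eː]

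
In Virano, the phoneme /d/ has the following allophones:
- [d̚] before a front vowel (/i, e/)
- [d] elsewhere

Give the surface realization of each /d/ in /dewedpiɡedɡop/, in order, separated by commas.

Occurrence 1 (position 1): before a front vowel (/i, e/) → [d̚].
Occurrence 2 (position 5): no conditioning environment matches → elsewhere allophone [d].
Occurrence 3 (position 10): no conditioning environment matches → elsewhere allophone [d].

[d̚], [d], [d]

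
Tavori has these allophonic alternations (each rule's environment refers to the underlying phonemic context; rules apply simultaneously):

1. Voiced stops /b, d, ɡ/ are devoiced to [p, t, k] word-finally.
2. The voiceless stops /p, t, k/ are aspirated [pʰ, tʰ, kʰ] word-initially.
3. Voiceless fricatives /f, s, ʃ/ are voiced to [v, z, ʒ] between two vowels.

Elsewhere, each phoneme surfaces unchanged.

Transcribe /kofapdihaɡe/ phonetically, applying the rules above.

Rule 2 applies to /k/ (word-initial: word-initially) → [kʰ].
/f/ meets the environment for rule 3 (between two vowels) → [v].
/p/ — between /a/ and /d/; rule 2 does not apply here → [p].
/d/ (between /p/ and /i/): rule 1 targets it, but not word-finally → unchanged [d].
/ɡ/ (between /a/ and /e/) is in the target of rule 1 but the environment (word-finally) is not met → [ɡ].

[kʰovapdihaɡe]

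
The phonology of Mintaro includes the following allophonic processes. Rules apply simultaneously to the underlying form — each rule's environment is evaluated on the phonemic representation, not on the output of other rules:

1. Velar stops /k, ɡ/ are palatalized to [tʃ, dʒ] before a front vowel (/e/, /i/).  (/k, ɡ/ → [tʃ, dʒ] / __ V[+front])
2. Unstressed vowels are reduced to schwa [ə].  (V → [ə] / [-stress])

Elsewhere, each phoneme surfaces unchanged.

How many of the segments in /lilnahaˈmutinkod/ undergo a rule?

5

Segments that undergo a rule: /i/ → [ə] (rule 2); /a/ → [ə] (rule 2); /a/ → [ə] (rule 2); /i/ → [ə] (rule 2); /o/ → [ə] (rule 2).
All other segments surface unchanged.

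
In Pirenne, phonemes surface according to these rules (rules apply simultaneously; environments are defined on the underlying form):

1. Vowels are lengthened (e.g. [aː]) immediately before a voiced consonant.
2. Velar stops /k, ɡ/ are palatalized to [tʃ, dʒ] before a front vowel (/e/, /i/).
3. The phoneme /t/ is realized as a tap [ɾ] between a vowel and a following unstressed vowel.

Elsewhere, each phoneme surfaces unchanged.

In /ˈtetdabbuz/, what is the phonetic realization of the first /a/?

/a/ (between /d/ and /b/): before a voiced consonant, so rule 1 applies → [aː].

[aː]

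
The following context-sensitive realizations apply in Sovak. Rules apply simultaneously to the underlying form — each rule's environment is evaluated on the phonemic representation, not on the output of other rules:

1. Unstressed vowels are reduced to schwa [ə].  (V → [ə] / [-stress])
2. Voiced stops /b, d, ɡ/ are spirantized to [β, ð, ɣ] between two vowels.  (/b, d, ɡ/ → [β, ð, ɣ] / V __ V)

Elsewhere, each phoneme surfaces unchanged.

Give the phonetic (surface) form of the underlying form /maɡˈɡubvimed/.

/m/ (word-initial): no rule targets it → [m].
Rule 1 applies to /a/ (between /m/ and /ɡ/: in an unstressed syllable) → [ə].
/ɡ/ (between /a/ and /ɡ/) fails the environment for rule 2, so it stays [ɡ].
/ɡ/ (between /ɡ/ and /u/) is in the target of rule 2 but the environment (between two vowels) is not met → [ɡ].
/u/ (between /ɡ/ and /b/) fails the environment for rule 1, so it stays [u].
/b/ (between /u/ and /v/) fails the environment for rule 2, so it stays [b].
/v/ — not in any rule's target class → [v].
/i/ meets the environment for rule 1 (in an unstressed syllable) → [ə].
/m/ (between /i/ and /e/): no rule targets it → [m].
/e/ (between /m/ and /d/): in an unstressed syllable, so rule 1 applies → [ə].
/d/ (word-final) fails the environment for rule 2, so it stays [d].

[məɡˈɡubvəməd]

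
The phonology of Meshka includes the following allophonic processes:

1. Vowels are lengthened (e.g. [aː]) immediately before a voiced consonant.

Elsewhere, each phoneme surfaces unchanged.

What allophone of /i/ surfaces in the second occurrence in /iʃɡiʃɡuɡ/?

[i]

/i/ — between /ɡ/ and /ʃ/; rule 1 does not apply here → [i].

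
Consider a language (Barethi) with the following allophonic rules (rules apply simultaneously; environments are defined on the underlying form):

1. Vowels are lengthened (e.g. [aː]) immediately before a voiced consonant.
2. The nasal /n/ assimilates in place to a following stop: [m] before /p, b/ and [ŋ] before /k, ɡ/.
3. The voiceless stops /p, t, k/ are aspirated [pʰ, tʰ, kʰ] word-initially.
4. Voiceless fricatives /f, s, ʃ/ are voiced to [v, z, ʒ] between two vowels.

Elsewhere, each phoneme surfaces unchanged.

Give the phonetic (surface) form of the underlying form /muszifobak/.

/m/ (word-initial): no rule targets it → [m].
/u/ (between /m/ and /s/) fails the environment for rule 1, so it stays [u].
/s/ — between /u/ and /z/; rule 4 does not apply here → [s].
/z/ stays [z].
/i/ (between /z/ and /f/) is in the target of rule 1 but the environment (before a voiced consonant) is not met → [i].
/f/ meets the environment for rule 4 (between two vowels) → [v].
/o/ (between /f/ and /b/) occurs before a voiced consonant → [oː] by rule 1.
/b/ stays [b].
/a/ (between /b/ and /k/) is in the target of rule 1 but the environment (before a voiced consonant) is not met → [a].
/k/ (word-final): rule 3 targets it, but not word-initially → unchanged [k].

[muszivoːbak]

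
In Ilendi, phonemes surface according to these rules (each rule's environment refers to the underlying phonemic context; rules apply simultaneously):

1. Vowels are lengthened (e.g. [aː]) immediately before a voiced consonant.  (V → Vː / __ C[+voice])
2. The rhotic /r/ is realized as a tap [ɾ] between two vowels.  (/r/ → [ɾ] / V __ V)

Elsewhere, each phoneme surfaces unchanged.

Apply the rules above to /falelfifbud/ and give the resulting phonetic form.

/f/ (word-initial): no rule targets it → [f].
/a/ meets the environment for rule 1 (before a voiced consonant) → [aː].
/l/ stays [l].
Rule 1 applies to /e/ (between /l/ and /l/: before a voiced consonant) → [eː].
/l/ (between /e/ and /f/): no rule targets it → [l].
/f/ (between /l/ and /i/): no rule targets it → [f].
/i/ (between /f/ and /f/) fails the environment for rule 1, so it stays [i].
/f/ stays [f].
/b/ (between /f/ and /u/): no rule targets it → [b].
/u/ — between /b/ and /d/, before a voiced consonant — surfaces as [uː] (rule 1).
/d/ — not in any rule's target class → [d].

[faːleːlfifbuːd]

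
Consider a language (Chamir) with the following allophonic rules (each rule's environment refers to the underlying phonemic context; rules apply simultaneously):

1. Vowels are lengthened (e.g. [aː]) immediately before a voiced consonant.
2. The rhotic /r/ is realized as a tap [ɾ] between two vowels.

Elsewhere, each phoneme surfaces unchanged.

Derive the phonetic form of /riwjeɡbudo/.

/r/ — word-initial; rule 2 does not apply here → [r].
/i/ — between /r/ and /w/, before a voiced consonant — surfaces as [iː] (rule 1).
/w/ (between /i/ and /j/) is unaffected → [w].
/j/ (between /w/ and /e/) is unaffected → [j].
/e/ (between /j/ and /ɡ/): before a voiced consonant, so rule 1 applies → [eː].
/ɡ/ stays [ɡ].
/b/ (between /ɡ/ and /u/): no rule targets it → [b].
/u/ (between /b/ and /d/): before a voiced consonant, so rule 1 applies → [uː].
/d/ — not in any rule's target class → [d].
/o/ — word-final; rule 1 does not apply here → [o].

[riːwjeːɡbuːdo]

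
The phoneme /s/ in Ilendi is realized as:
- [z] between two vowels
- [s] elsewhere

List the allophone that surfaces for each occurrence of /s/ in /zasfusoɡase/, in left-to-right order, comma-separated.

[s], [z], [z]

Occurrence 1 (position 3): no conditioning environment matches → elsewhere allophone [s].
Occurrence 2 (position 6): between two vowels → [z].
Occurrence 3 (position 10): between two vowels → [z].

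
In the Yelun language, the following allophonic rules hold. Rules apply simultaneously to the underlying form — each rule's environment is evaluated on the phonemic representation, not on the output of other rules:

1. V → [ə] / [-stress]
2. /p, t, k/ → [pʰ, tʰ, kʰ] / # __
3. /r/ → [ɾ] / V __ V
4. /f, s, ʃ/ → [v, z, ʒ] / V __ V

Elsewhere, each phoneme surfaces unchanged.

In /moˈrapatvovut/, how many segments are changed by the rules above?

Segments that undergo a rule: /o/ → [ə] (rule 1); /r/ → [ɾ] (rule 3); /a/ → [ə] (rule 1); /o/ → [ə] (rule 1); /u/ → [ə] (rule 1).
All other segments surface unchanged.

5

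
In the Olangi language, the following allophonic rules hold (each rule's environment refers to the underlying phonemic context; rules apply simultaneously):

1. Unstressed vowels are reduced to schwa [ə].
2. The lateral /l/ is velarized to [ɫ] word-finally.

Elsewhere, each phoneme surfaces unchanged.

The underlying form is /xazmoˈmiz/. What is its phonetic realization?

/x/ (word-initial): no rule targets it → [x].
/a/ meets the environment for rule 1 (in an unstressed syllable) → [ə].
/z/ (between /a/ and /m/): no rule targets it → [z].
/m/ stays [m].
/o/ (between /m/ and /m/): in an unstressed syllable, so rule 1 applies → [ə].
/m/ — not in any rule's target class → [m].
/i/ — between /m/ and /z/; rule 1 does not apply here → [i].
/z/ stays [z].

[xəzməˈmiz]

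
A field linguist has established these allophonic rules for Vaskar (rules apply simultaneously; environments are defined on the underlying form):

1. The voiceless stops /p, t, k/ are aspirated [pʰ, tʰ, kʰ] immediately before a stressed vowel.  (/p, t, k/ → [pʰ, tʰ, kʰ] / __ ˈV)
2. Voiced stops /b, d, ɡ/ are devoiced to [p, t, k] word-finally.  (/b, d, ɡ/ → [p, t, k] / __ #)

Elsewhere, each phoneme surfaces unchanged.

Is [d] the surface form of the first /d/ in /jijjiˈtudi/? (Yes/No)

/d/ (between /u/ and /i/) fails the environment for rule 2, so it stays [d].
The actual realization is [d], which matches [d].

Yes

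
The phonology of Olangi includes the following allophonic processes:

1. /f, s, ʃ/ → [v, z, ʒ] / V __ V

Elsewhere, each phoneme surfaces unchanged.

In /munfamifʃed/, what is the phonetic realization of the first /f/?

[f]

/f/ (between /n/ and /a/): rule 1 targets it, but not between two vowels → unchanged [f].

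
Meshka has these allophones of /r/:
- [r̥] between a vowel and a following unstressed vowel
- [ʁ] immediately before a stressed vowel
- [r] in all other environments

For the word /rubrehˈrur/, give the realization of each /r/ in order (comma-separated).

[r], [r], [ʁ], [r]

Occurrence 1 (position 1): no conditioning environment matches → elsewhere allophone [r].
Occurrence 2 (position 4): no conditioning environment matches → elsewhere allophone [r].
Occurrence 3 (position 7): immediately before a stressed vowel → [ʁ].
Occurrence 4 (position 9): no conditioning environment matches → elsewhere allophone [r].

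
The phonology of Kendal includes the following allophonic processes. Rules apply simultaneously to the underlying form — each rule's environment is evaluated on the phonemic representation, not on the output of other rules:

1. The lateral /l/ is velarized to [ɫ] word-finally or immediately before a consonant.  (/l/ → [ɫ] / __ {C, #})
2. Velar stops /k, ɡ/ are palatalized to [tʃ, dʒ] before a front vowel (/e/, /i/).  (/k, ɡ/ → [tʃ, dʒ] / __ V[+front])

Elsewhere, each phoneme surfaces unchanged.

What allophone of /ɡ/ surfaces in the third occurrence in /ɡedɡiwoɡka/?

/ɡ/ (between /o/ and /k/): rule 2 targets it, but not before a front vowel → unchanged [ɡ].

[ɡ]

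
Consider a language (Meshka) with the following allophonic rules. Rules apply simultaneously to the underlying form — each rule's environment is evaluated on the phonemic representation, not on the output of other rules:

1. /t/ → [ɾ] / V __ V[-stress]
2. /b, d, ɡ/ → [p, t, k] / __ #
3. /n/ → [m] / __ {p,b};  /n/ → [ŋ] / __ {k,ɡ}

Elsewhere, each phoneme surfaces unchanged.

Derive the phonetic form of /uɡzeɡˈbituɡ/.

[uɡzeɡˈbiɾuk]

/u/ stays [u].
/ɡ/ — between /u/ and /z/; rule 2 does not apply here → [ɡ].
/z/ stays [z].
/e/ stays [e].
/ɡ/ — between /e/ and /b/; rule 2 does not apply here → [ɡ].
/b/ — between /ɡ/ and /i/; rule 2 does not apply here → [b].
/i/ (between /b/ and /t/) is unaffected → [i].
/t/ (between /i/ and /u/): between a vowel and a following unstressed vowel, so rule 1 applies → [ɾ].
/u/ stays [u].
/ɡ/ meets the environment for rule 2 (word-finally) → [k].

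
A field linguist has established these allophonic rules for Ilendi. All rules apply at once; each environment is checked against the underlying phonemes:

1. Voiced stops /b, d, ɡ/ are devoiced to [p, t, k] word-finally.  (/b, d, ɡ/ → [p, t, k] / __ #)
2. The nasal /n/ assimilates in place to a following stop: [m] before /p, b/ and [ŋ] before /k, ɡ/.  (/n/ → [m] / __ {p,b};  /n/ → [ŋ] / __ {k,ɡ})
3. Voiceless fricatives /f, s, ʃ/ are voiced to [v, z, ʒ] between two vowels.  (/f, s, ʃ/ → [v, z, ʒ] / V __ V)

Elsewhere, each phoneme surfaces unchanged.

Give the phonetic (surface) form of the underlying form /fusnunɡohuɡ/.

[fusnuŋɡohuk]

/f/ — word-initial; rule 3 does not apply here → [f].
/u/ stays [u].
/s/ — between /u/ and /n/; rule 3 does not apply here → [s].
/n/ — between /s/ and /u/; rule 2 does not apply here → [n].
/u/ (between /n/ and /n/) is unaffected → [u].
/n/ meets the environment for rule 2 (before a labial or velar stop) → [ŋ].
/ɡ/ — between /n/ and /o/; rule 1 does not apply here → [ɡ].
/o/ (between /ɡ/ and /h/) is unaffected → [o].
/h/ — not in any rule's target class → [h].
/u/ (between /h/ and /ɡ/): no rule targets it → [u].
/ɡ/ (word-final) occurs word-finally → [k] by rule 1.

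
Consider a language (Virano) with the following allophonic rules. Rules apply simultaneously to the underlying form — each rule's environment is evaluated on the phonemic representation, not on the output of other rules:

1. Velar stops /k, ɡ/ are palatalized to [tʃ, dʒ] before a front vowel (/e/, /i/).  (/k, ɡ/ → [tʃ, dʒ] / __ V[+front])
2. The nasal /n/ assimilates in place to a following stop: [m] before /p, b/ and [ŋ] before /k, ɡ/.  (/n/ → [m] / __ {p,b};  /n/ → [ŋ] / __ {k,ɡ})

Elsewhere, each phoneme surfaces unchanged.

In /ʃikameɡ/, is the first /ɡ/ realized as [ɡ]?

/ɡ/ — word-final; rule 1 does not apply here → [ɡ].
The actual realization is [ɡ], which matches [ɡ].

Yes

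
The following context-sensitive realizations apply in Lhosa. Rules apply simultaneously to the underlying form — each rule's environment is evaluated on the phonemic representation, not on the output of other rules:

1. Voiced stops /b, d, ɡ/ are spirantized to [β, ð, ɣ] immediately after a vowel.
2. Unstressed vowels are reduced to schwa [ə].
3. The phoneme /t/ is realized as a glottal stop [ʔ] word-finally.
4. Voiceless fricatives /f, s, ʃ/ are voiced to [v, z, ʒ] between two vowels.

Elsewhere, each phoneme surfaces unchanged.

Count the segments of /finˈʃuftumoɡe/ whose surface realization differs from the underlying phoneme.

5

Segments that undergo a rule: /i/ → [ə] (rule 2); /u/ → [ə] (rule 2); /o/ → [ə] (rule 2); /ɡ/ → [ɣ] (rule 1); /e/ → [ə] (rule 2).
All other segments surface unchanged.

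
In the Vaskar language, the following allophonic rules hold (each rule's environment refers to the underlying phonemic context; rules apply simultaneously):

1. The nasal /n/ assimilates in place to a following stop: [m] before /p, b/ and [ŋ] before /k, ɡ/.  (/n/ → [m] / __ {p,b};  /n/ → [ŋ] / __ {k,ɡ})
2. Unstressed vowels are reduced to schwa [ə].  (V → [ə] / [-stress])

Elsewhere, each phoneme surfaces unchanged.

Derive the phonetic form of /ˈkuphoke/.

[ˈkuphəkə]

/k/ stays [k].
/u/ (between /k/ and /p/): rule 2 targets it, but not in an unstressed syllable → unchanged [u].
/p/ — not in any rule's target class → [p].
/h/ stays [h].
/o/ meets the environment for rule 2 (in an unstressed syllable) → [ə].
/k/ (between /o/ and /e/) is unaffected → [k].
/e/ (word-final) occurs in an unstressed syllable → [ə] by rule 2.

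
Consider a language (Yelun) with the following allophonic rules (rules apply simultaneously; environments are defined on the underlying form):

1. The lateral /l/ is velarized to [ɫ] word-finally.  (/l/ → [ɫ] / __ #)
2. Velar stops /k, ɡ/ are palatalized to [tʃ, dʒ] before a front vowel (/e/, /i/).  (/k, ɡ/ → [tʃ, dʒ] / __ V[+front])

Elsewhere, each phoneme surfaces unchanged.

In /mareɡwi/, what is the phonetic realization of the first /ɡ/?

[ɡ]

/ɡ/ (between /e/ and /w/) fails the environment for rule 2, so it stays [ɡ].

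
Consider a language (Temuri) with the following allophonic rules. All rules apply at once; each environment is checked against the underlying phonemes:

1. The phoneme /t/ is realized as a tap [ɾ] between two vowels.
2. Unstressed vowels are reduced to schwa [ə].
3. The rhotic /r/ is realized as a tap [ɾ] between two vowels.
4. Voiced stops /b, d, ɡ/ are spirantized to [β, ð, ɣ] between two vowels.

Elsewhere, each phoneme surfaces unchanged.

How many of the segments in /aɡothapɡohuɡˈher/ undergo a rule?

Segments that undergo a rule: /a/ → [ə] (rule 2); /ɡ/ → [ɣ] (rule 4); /o/ → [ə] (rule 2); /a/ → [ə] (rule 2); /o/ → [ə] (rule 2); /u/ → [ə] (rule 2).
All other segments surface unchanged.

6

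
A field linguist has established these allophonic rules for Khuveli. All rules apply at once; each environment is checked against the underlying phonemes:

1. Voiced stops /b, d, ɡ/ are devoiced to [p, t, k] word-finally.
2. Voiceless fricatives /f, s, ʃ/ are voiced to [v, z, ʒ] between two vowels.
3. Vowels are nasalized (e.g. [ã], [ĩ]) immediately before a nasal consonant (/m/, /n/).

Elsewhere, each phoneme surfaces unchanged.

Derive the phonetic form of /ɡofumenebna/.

[ɡovũmẽnebna]

/ɡ/ (word-initial) fails the environment for rule 1, so it stays [ɡ].
/o/ (between /ɡ/ and /f/) is in the target of rule 3 but the environment (before a nasal consonant) is not met → [o].
/f/ meets the environment for rule 2 (between two vowels) → [v].
/u/ (between /f/ and /m/) occurs before a nasal consonant → [ũ] by rule 3.
/m/ — not in any rule's target class → [m].
Rule 3 applies to /e/ (between /m/ and /n/: before a nasal consonant) → [ẽ].
/n/ — not in any rule's target class → [n].
/e/ — between /n/ and /b/; rule 3 does not apply here → [e].
/b/ (between /e/ and /n/) is in the target of rule 1 but the environment (word-finally) is not met → [b].
/n/ (between /b/ and /a/) is unaffected → [n].
/a/ (word-final) fails the environment for rule 3, so it stays [a].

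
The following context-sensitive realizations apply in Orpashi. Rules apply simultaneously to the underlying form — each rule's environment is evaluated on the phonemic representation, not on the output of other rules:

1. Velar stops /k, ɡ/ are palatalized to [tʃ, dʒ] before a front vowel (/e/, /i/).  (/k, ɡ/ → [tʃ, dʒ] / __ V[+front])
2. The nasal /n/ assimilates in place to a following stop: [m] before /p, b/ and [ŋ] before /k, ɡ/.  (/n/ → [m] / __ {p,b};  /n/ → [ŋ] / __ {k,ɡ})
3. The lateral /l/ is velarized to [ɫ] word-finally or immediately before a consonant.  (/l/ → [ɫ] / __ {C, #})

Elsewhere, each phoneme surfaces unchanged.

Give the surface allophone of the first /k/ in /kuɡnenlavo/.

/k/ — word-initial; rule 1 does not apply here → [k].

[k]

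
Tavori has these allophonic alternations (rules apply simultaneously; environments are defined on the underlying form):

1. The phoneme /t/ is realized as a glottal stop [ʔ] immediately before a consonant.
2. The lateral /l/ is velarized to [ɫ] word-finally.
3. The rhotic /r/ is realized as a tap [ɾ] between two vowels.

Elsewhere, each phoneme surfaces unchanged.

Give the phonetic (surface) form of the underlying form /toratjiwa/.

[toɾaʔjiwa]

/t/ (word-initial) is in the target of rule 1 but the environment (immediately before a consonant) is not met → [t].
/o/ — not in any rule's target class → [o].
/r/ meets the environment for rule 3 (between two vowels) → [ɾ].
/a/ (between /r/ and /t/): no rule targets it → [a].
/t/ meets the environment for rule 1 (immediately before a consonant) → [ʔ].
/j/ stays [j].
/i/ (between /j/ and /w/): no rule targets it → [i].
/w/ (between /i/ and /a/): no rule targets it → [w].
/a/ (word-final): no rule targets it → [a].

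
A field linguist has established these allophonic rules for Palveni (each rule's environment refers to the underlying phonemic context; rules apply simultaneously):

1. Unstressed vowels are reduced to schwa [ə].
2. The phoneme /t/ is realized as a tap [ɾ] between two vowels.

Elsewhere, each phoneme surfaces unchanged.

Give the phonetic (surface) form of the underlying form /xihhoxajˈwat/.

[xəhhəxəjˈwat]

/i/ (between /x/ and /h/): in an unstressed syllable, so rule 1 applies → [ə].
/o/ — between /h/ and /x/, in an unstressed syllable — surfaces as [ə] (rule 1).
Rule 1 applies to /a/ (between /x/ and /j/: in an unstressed syllable) → [ə].
/a/ (between /w/ and /t/): rule 1 targets it, but not in an unstressed syllable → unchanged [a].
/t/ (word-final): rule 2 targets it, but not between two vowels → unchanged [t].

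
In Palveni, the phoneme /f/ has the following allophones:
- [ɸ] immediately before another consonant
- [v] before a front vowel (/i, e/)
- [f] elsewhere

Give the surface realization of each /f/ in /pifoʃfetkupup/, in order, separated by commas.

Occurrence 1 (position 3): no conditioning environment matches → elsewhere allophone [f].
Occurrence 2 (position 6): before a front vowel (/i, e/) → [v].

[f], [v]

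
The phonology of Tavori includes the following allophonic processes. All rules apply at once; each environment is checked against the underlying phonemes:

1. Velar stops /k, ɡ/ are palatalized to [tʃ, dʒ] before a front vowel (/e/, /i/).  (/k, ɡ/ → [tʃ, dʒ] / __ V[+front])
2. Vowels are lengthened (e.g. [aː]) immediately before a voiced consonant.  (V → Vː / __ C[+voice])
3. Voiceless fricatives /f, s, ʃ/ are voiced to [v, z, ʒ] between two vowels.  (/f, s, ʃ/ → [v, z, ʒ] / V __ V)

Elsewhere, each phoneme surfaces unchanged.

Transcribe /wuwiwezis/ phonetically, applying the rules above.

[wuːwiːweːzis]

/w/ (word-initial): no rule targets it → [w].
/u/ (between /w/ and /w/): before a voiced consonant, so rule 2 applies → [uː].
/w/ — not in any rule's target class → [w].
/i/ meets the environment for rule 2 (before a voiced consonant) → [iː].
/w/ (between /i/ and /e/) is unaffected → [w].
/e/ meets the environment for rule 2 (before a voiced consonant) → [eː].
/z/ — not in any rule's target class → [z].
/i/ (between /z/ and /s/): rule 2 targets it, but not before a voiced consonant → unchanged [i].
/s/ (word-final) is in the target of rule 3 but the environment (between two vowels) is not met → [s].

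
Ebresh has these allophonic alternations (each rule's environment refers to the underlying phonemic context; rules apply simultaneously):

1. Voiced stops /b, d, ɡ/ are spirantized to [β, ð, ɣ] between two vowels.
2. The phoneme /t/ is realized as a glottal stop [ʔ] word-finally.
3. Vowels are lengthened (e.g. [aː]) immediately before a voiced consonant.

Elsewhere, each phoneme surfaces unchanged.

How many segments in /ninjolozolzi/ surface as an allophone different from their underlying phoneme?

Segments that undergo a rule: /i/ → [iː] (rule 3); /o/ → [oː] (rule 3); /o/ → [oː] (rule 3); /o/ → [oː] (rule 3).
All other segments surface unchanged.

4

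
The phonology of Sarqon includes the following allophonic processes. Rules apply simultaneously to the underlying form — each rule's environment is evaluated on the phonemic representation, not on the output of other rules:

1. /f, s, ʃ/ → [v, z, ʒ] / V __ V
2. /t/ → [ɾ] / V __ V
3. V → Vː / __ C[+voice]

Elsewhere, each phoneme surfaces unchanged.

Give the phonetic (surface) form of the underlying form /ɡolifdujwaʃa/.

/o/ meets the environment for rule 3 (before a voiced consonant) → [oː].
/i/ (between /l/ and /f/) is in the target of rule 3 but the environment (before a voiced consonant) is not met → [i].
/f/ (between /i/ and /d/) is in the target of rule 1 but the environment (between two vowels) is not met → [f].
Rule 3 applies to /u/ (between /d/ and /j/: before a voiced consonant) → [uː].
/a/ — between /w/ and /ʃ/; rule 3 does not apply here → [a].
/ʃ/ (between /a/ and /a/) occurs between two vowels → [ʒ] by rule 1.
/a/ (word-final) is in the target of rule 3 but the environment (before a voiced consonant) is not met → [a].

[ɡoːlifduːjwaʒa]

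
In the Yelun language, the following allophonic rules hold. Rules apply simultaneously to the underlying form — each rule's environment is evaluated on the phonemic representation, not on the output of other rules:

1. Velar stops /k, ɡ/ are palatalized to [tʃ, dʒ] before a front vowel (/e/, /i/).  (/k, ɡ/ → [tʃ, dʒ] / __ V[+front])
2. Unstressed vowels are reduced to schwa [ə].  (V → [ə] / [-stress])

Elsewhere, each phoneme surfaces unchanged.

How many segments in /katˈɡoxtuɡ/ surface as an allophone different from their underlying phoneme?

Segments that undergo a rule: /a/ → [ə] (rule 2); /u/ → [ə] (rule 2).
All other segments surface unchanged.

2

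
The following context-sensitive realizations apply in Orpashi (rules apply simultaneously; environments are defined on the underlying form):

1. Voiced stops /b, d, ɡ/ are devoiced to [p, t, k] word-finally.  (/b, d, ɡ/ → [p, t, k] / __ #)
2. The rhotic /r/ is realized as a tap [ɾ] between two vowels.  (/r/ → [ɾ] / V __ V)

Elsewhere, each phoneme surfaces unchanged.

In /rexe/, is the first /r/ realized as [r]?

Yes

/r/ (word-initial): rule 2 targets it, but not between two vowels → unchanged [r].
The actual realization is [r], which matches [r].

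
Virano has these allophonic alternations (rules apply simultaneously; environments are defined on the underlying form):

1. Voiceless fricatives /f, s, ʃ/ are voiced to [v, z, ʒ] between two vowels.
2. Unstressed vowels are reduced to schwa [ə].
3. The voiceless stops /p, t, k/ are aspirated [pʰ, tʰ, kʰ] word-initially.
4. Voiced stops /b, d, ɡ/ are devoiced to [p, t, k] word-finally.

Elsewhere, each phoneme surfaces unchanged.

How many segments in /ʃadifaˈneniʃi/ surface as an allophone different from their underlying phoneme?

Segments that undergo a rule: /a/ → [ə] (rule 2); /i/ → [ə] (rule 2); /f/ → [v] (rule 1); /a/ → [ə] (rule 2); /i/ → [ə] (rule 2); /ʃ/ → [ʒ] (rule 1); /i/ → [ə] (rule 2).
All other segments surface unchanged.

7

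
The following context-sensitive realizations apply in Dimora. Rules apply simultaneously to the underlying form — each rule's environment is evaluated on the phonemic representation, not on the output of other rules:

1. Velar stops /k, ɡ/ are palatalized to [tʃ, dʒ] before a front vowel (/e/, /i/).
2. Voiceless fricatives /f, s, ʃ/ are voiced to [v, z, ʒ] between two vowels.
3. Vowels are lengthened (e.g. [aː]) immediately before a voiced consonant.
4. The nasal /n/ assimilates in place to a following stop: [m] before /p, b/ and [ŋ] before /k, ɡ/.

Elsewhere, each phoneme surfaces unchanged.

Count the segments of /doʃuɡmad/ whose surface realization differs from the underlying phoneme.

3

Segments that undergo a rule: /ʃ/ → [ʒ] (rule 2); /u/ → [uː] (rule 3); /a/ → [aː] (rule 3).
All other segments surface unchanged.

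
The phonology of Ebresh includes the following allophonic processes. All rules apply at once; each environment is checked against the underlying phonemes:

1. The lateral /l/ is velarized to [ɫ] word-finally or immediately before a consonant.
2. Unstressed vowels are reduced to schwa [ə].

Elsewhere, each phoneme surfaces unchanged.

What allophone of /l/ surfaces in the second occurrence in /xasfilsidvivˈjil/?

[ɫ]

/l/ (word-final): word-finally or immediately before a consonant, so rule 1 applies → [ɫ].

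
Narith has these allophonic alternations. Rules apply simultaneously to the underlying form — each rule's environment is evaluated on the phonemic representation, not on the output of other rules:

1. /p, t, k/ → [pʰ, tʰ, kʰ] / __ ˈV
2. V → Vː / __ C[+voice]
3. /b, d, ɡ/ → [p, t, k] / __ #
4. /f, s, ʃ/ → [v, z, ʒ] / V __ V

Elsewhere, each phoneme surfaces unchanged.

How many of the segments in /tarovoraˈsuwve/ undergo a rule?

5

Segments that undergo a rule: /a/ → [aː] (rule 2); /o/ → [oː] (rule 2); /o/ → [oː] (rule 2); /s/ → [z] (rule 4); /u/ → [uː] (rule 2).
All other segments surface unchanged.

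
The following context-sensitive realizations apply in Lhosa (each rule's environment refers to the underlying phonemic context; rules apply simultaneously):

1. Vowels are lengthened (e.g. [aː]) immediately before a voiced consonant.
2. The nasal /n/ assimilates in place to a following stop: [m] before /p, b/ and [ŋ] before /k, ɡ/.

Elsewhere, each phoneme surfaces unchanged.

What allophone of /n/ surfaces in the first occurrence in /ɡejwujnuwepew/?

[n]

/n/ (between /j/ and /u/): rule 2 targets it, but not before a labial or velar stop → unchanged [n].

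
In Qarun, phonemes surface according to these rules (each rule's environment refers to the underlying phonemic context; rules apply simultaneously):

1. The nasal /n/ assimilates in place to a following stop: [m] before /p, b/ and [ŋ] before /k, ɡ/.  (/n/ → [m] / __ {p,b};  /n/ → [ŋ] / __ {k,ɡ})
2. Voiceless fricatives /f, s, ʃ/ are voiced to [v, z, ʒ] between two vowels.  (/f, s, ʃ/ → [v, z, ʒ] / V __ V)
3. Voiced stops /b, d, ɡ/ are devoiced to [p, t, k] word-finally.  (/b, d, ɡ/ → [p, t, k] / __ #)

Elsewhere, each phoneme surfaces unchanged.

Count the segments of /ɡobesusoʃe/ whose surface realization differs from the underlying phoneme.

3

Segments that undergo a rule: /s/ → [z] (rule 2); /s/ → [z] (rule 2); /ʃ/ → [ʒ] (rule 2).
All other segments surface unchanged.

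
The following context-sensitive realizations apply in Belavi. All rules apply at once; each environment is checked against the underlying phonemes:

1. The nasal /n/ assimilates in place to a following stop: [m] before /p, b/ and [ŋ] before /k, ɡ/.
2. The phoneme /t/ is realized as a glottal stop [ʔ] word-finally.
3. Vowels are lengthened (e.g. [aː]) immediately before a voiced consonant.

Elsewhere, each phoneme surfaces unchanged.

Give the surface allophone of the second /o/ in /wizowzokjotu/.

[o]

/o/ (between /z/ and /k/) fails the environment for rule 3, so it stays [o].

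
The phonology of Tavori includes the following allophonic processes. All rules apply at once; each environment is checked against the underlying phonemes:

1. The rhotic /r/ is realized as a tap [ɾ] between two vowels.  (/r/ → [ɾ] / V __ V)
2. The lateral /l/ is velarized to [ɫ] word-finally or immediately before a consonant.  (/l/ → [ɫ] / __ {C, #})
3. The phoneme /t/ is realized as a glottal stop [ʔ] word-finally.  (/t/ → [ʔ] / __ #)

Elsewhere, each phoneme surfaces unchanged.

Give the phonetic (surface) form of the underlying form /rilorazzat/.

[riloɾazzaʔ]

/r/ (word-initial) fails the environment for rule 1, so it stays [r].
/i/ — not in any rule's target class → [i].
/l/ (between /i/ and /o/): rule 2 targets it, but not word-finally or immediately before a consonant → unchanged [l].
/o/ (between /l/ and /r/): no rule targets it → [o].
/r/ (between /o/ and /a/) occurs between two vowels → [ɾ] by rule 1.
/a/ stays [a].
/z/ — not in any rule's target class → [z].
/z/ stays [z].
/a/ (between /z/ and /t/): no rule targets it → [a].
/t/ (word-final) occurs word-finally → [ʔ] by rule 3.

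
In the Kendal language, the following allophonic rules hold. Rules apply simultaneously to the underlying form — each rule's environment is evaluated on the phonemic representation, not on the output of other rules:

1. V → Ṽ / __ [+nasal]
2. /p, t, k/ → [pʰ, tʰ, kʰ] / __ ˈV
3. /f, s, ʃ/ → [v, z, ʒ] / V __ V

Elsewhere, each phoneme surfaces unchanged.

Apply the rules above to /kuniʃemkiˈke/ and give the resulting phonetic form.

[kũniʒẽmkiˈkʰe]

/k/ (word-initial): rule 2 targets it, but not immediately before a stressed vowel → unchanged [k].
/u/ meets the environment for rule 1 (before a nasal consonant) → [ũ].
/i/ (between /n/ and /ʃ/) fails the environment for rule 1, so it stays [i].
/ʃ/ — between /i/ and /e/, between two vowels — surfaces as [ʒ] (rule 3).
/e/ (between /ʃ/ and /m/): before a nasal consonant, so rule 1 applies → [ẽ].
/k/ (between /m/ and /i/) fails the environment for rule 2, so it stays [k].
/i/ (between /k/ and /k/) is in the target of rule 1 but the environment (before a nasal consonant) is not met → [i].
/k/ (between /i/ and /e/): immediately before a stressed vowel, so rule 2 applies → [kʰ].
/e/ — word-final; rule 1 does not apply here → [e].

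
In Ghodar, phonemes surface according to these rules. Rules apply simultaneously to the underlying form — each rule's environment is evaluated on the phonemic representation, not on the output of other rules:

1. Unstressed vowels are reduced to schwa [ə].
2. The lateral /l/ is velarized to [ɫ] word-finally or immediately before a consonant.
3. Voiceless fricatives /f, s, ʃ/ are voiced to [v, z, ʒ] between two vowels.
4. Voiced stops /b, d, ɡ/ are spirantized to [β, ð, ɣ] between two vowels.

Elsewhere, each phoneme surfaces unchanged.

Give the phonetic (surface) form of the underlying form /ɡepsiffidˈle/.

/ɡ/ (word-initial) fails the environment for rule 4, so it stays [ɡ].
/e/ (between /ɡ/ and /p/): in an unstressed syllable, so rule 1 applies → [ə].
/p/ (between /e/ and /s/): no rule targets it → [p].
/s/ (between /p/ and /i/) fails the environment for rule 3, so it stays [s].
/i/ (between /s/ and /f/): in an unstressed syllable, so rule 1 applies → [ə].
/f/ (between /i/ and /f/) is in the target of rule 3 but the environment (between two vowels) is not met → [f].
/f/ (between /f/ and /i/) fails the environment for rule 3, so it stays [f].
/i/ meets the environment for rule 1 (in an unstressed syllable) → [ə].
/d/ (between /i/ and /l/): rule 4 targets it, but not between two vowels → unchanged [d].
/l/ — between /d/ and /e/; rule 2 does not apply here → [l].
/e/ (word-final) is in the target of rule 1 but the environment (in an unstressed syllable) is not met → [e].

[ɡəpsəffədˈle]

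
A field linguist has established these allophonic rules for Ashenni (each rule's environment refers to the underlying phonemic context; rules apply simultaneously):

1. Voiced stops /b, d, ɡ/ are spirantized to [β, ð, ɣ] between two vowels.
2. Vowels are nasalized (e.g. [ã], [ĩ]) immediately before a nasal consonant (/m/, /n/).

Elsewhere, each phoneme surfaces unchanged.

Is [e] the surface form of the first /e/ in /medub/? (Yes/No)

Yes

/e/ (between /m/ and /d/) fails the environment for rule 2, so it stays [e].
The actual realization is [e], which matches [e].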